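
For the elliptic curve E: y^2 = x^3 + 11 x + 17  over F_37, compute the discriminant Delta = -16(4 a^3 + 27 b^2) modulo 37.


4 a^3 + 27 b^2 = 4*11^3 + 27*17^2 = 5324 + 7803 = 13127
Delta = -16 * (13127) = -210032
Delta mod 37 = 17

Delta = 17 (mod 37)


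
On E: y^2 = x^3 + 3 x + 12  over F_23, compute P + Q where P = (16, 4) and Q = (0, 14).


P != Q, so use the chord formula.
s = (y2 - y1) / (x2 - x1) = (10) / (7) mod 23 = 8
x3 = s^2 - x1 - x2 mod 23 = 8^2 - 16 - 0 = 2
y3 = s (x1 - x3) - y1 mod 23 = 8 * (16 - 2) - 4 = 16

P + Q = (2, 16)


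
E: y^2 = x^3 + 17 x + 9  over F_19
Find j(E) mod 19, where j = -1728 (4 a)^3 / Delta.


Delta = -16(4 a^3 + 27 b^2) mod 19 = 5
-1728 * (4 a)^3 = -1728 * (4*17)^3 mod 19 = 1
j = 1 * 5^(-1) mod 19 = 4

j = 4 (mod 19)


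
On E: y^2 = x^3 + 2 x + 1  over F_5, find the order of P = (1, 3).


Compute successive multiples of P until we hit O:
  1P = (1, 3)
  2P = (3, 2)
  3P = (0, 4)
  4P = (0, 1)
  5P = (3, 3)
  6P = (1, 2)
  7P = O

ord(P) = 7


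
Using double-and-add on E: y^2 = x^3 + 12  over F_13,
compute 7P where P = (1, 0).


k = 7 = 111_2 (binary, LSB first: 111)
Double-and-add from P = (1, 0):
  bit 0 = 1: acc = O + (1, 0) = (1, 0)
  bit 1 = 1: acc = (1, 0) + O = (1, 0)
  bit 2 = 1: acc = (1, 0) + O = (1, 0)

7P = (1, 0)


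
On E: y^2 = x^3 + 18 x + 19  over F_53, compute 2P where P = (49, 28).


Doubling: s = (3 x1^2 + a) / (2 y1)
s = (3*49^2 + 18) / (2*28) mod 53 = 22
x3 = s^2 - 2 x1 mod 53 = 22^2 - 2*49 = 15
y3 = s (x1 - x3) - y1 mod 53 = 22 * (49 - 15) - 28 = 31

2P = (15, 31)


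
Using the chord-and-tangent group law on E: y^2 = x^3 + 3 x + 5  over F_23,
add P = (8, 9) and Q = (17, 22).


P != Q, so use the chord formula.
s = (y2 - y1) / (x2 - x1) = (13) / (9) mod 23 = 4
x3 = s^2 - x1 - x2 mod 23 = 4^2 - 8 - 17 = 14
y3 = s (x1 - x3) - y1 mod 23 = 4 * (8 - 14) - 9 = 13

P + Q = (14, 13)


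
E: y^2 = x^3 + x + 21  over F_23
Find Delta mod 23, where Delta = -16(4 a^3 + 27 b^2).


4 a^3 + 27 b^2 = 4*1^3 + 27*21^2 = 4 + 11907 = 11911
Delta = -16 * (11911) = -190576
Delta mod 23 = 2

Delta = 2 (mod 23)


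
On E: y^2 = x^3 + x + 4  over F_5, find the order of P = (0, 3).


Compute successive multiples of P until we hit O:
  1P = (0, 3)
  2P = (1, 1)
  3P = (3, 3)
  4P = (2, 2)
  5P = (2, 3)
  6P = (3, 2)
  7P = (1, 4)
  8P = (0, 2)
  ... (continuing to 9P)
  9P = O

ord(P) = 9


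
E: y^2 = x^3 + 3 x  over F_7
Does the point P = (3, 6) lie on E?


Check whether y^2 = x^3 + 3 x + 0 (mod 7) for (x, y) = (3, 6).
LHS: y^2 = 6^2 mod 7 = 1
RHS: x^3 + 3 x + 0 = 3^3 + 3*3 + 0 mod 7 = 1
LHS = RHS

Yes, on the curve


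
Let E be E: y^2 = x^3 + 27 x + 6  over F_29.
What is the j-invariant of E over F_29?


Delta = -16(4 a^3 + 27 b^2) mod 29 = 11
-1728 * (4 a)^3 = -1728 * (4*27)^3 mod 29 = 4
j = 4 * 11^(-1) mod 29 = 3

j = 3 (mod 29)


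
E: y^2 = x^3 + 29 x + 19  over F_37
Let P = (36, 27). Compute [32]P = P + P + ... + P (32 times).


k = 32 = 100000_2 (binary, LSB first: 000001)
Double-and-add from P = (36, 27):
  bit 0 = 0: acc unchanged = O
  bit 1 = 0: acc unchanged = O
  bit 2 = 0: acc unchanged = O
  bit 3 = 0: acc unchanged = O
  bit 4 = 0: acc unchanged = O
  bit 5 = 1: acc = O + (2, 23) = (2, 23)

32P = (2, 23)


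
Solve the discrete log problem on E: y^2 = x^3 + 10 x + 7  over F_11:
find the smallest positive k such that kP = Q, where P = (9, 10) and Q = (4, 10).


Enumerate multiples of P until we hit Q = (4, 10):
  1P = (9, 10)
  2P = (4, 1)
  3P = (3, 3)
  4P = (8, 4)
  5P = (8, 7)
  6P = (3, 8)
  7P = (4, 10)
Match found at i = 7.

k = 7


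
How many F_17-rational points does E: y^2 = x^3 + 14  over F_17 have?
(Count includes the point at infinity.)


For each x in F_17, count y with y^2 = x^3 + 0 x + 14 mod 17:
  x = 1: RHS = 15, y in [7, 10]  -> 2 point(s)
  x = 6: RHS = 9, y in [3, 14]  -> 2 point(s)
  x = 7: RHS = 0, y in [0]  -> 1 point(s)
  x = 8: RHS = 16, y in [4, 13]  -> 2 point(s)
  x = 11: RHS = 2, y in [6, 11]  -> 2 point(s)
  x = 12: RHS = 8, y in [5, 12]  -> 2 point(s)
  x = 13: RHS = 1, y in [1, 16]  -> 2 point(s)
  x = 14: RHS = 4, y in [2, 15]  -> 2 point(s)
  x = 16: RHS = 13, y in [8, 9]  -> 2 point(s)
Affine points: 17. Add the point at infinity: total = 18.

#E(F_17) = 18


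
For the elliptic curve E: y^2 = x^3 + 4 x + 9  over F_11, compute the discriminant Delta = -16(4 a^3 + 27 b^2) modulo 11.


4 a^3 + 27 b^2 = 4*4^3 + 27*9^2 = 256 + 2187 = 2443
Delta = -16 * (2443) = -39088
Delta mod 11 = 6

Delta = 6 (mod 11)


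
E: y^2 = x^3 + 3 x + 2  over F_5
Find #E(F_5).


For each x in F_5, count y with y^2 = x^3 + 3 x + 2 mod 5:
  x = 1: RHS = 1, y in [1, 4]  -> 2 point(s)
  x = 2: RHS = 1, y in [1, 4]  -> 2 point(s)
Affine points: 4. Add the point at infinity: total = 5.

#E(F_5) = 5


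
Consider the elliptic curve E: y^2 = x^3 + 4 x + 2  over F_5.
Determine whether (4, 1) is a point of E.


Check whether y^2 = x^3 + 4 x + 2 (mod 5) for (x, y) = (4, 1).
LHS: y^2 = 1^2 mod 5 = 1
RHS: x^3 + 4 x + 2 = 4^3 + 4*4 + 2 mod 5 = 2
LHS != RHS

No, not on the curve


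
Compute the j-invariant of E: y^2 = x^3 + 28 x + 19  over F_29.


Delta = -16(4 a^3 + 27 b^2) mod 29 = 16
-1728 * (4 a)^3 = -1728 * (4*28)^3 mod 29 = 15
j = 15 * 16^(-1) mod 29 = 10

j = 10 (mod 29)


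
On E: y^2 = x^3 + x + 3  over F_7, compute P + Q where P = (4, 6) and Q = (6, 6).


P != Q, so use the chord formula.
s = (y2 - y1) / (x2 - x1) = (0) / (2) mod 7 = 0
x3 = s^2 - x1 - x2 mod 7 = 0^2 - 4 - 6 = 4
y3 = s (x1 - x3) - y1 mod 7 = 0 * (4 - 4) - 6 = 1

P + Q = (4, 1)


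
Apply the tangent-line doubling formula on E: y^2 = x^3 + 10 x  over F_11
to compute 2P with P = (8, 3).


Doubling: s = (3 x1^2 + a) / (2 y1)
s = (3*8^2 + 10) / (2*3) mod 11 = 8
x3 = s^2 - 2 x1 mod 11 = 8^2 - 2*8 = 4
y3 = s (x1 - x3) - y1 mod 11 = 8 * (8 - 4) - 3 = 7

2P = (4, 7)


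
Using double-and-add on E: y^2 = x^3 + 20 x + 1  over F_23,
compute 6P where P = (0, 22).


k = 6 = 110_2 (binary, LSB first: 011)
Double-and-add from P = (0, 22):
  bit 0 = 0: acc unchanged = O
  bit 1 = 1: acc = O + (8, 12) = (8, 12)
  bit 2 = 1: acc = (8, 12) + (9, 6) = (19, 8)

6P = (19, 8)


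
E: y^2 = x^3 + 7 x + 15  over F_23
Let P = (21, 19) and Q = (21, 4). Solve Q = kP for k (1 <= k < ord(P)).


Enumerate multiples of P until we hit Q = (21, 4):
  1P = (21, 19)
  2P = (10, 21)
  3P = (8, 10)
  4P = (7, 19)
  5P = (18, 4)
  6P = (9, 18)
  7P = (20, 6)
  8P = (13, 16)
  9P = (1, 0)
  10P = (13, 7)
  11P = (20, 17)
  12P = (9, 5)
  13P = (18, 19)
  14P = (7, 4)
  15P = (8, 13)
  16P = (10, 2)
  17P = (21, 4)
Match found at i = 17.

k = 17


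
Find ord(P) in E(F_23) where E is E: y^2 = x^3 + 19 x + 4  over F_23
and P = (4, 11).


Compute successive multiples of P until we hit O:
  1P = (4, 11)
  2P = (19, 5)
  3P = (2, 2)
  4P = (20, 9)
  5P = (8, 1)
  6P = (0, 2)
  7P = (14, 1)
  8P = (6, 14)
  ... (continuing to 23P)
  23P = O

ord(P) = 23


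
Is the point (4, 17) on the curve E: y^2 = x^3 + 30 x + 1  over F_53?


Check whether y^2 = x^3 + 30 x + 1 (mod 53) for (x, y) = (4, 17).
LHS: y^2 = 17^2 mod 53 = 24
RHS: x^3 + 30 x + 1 = 4^3 + 30*4 + 1 mod 53 = 26
LHS != RHS

No, not on the curve


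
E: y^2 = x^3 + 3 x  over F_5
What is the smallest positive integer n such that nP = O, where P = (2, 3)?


Compute successive multiples of P until we hit O:
  1P = (2, 3)
  2P = (1, 2)
  3P = (3, 1)
  4P = (4, 1)
  5P = (0, 0)
  6P = (4, 4)
  7P = (3, 4)
  8P = (1, 3)
  ... (continuing to 10P)
  10P = O

ord(P) = 10


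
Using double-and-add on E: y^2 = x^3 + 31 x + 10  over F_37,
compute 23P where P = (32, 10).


k = 23 = 10111_2 (binary, LSB first: 11101)
Double-and-add from P = (32, 10):
  bit 0 = 1: acc = O + (32, 10) = (32, 10)
  bit 1 = 1: acc = (32, 10) + (17, 14) = (18, 6)
  bit 2 = 1: acc = (18, 6) + (12, 1) = (19, 24)
  bit 3 = 0: acc unchanged = (19, 24)
  bit 4 = 1: acc = (19, 24) + (8, 20) = (19, 13)

23P = (19, 13)


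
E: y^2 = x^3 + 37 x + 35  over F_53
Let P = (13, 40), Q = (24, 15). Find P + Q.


P != Q, so use the chord formula.
s = (y2 - y1) / (x2 - x1) = (28) / (11) mod 53 = 17
x3 = s^2 - x1 - x2 mod 53 = 17^2 - 13 - 24 = 40
y3 = s (x1 - x3) - y1 mod 53 = 17 * (13 - 40) - 40 = 31

P + Q = (40, 31)


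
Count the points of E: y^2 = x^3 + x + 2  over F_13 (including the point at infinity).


For each x in F_13, count y with y^2 = x^3 + 1 x + 2 mod 13:
  x = 1: RHS = 4, y in [2, 11]  -> 2 point(s)
  x = 2: RHS = 12, y in [5, 8]  -> 2 point(s)
  x = 6: RHS = 3, y in [4, 9]  -> 2 point(s)
  x = 7: RHS = 1, y in [1, 12]  -> 2 point(s)
  x = 9: RHS = 12, y in [5, 8]  -> 2 point(s)
  x = 12: RHS = 0, y in [0]  -> 1 point(s)
Affine points: 11. Add the point at infinity: total = 12.

#E(F_13) = 12


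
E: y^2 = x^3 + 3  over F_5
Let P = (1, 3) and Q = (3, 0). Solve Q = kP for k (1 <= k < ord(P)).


Enumerate multiples of P until we hit Q = (3, 0):
  1P = (1, 3)
  2P = (2, 4)
  3P = (3, 0)
Match found at i = 3.

k = 3


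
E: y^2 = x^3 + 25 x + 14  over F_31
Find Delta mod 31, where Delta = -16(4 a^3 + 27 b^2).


4 a^3 + 27 b^2 = 4*25^3 + 27*14^2 = 62500 + 5292 = 67792
Delta = -16 * (67792) = -1084672
Delta mod 31 = 18

Delta = 18 (mod 31)


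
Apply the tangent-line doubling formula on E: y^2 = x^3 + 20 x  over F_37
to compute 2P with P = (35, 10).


Doubling: s = (3 x1^2 + a) / (2 y1)
s = (3*35^2 + 20) / (2*10) mod 37 = 9
x3 = s^2 - 2 x1 mod 37 = 9^2 - 2*35 = 11
y3 = s (x1 - x3) - y1 mod 37 = 9 * (35 - 11) - 10 = 21

2P = (11, 21)


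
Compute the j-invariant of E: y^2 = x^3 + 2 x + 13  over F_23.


Delta = -16(4 a^3 + 27 b^2) mod 23 = 11
-1728 * (4 a)^3 = -1728 * (4*2)^3 mod 23 = 5
j = 5 * 11^(-1) mod 23 = 13

j = 13 (mod 23)


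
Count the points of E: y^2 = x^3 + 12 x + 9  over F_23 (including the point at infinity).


For each x in F_23, count y with y^2 = x^3 + 12 x + 9 mod 23:
  x = 0: RHS = 9, y in [3, 20]  -> 2 point(s)
  x = 2: RHS = 18, y in [8, 15]  -> 2 point(s)
  x = 3: RHS = 3, y in [7, 16]  -> 2 point(s)
  x = 4: RHS = 6, y in [11, 12]  -> 2 point(s)
  x = 9: RHS = 18, y in [8, 15]  -> 2 point(s)
  x = 10: RHS = 2, y in [5, 18]  -> 2 point(s)
  x = 11: RHS = 0, y in [0]  -> 1 point(s)
  x = 12: RHS = 18, y in [8, 15]  -> 2 point(s)
  x = 13: RHS = 16, y in [4, 19]  -> 2 point(s)
  x = 14: RHS = 0, y in [0]  -> 1 point(s)
  x = 18: RHS = 8, y in [10, 13]  -> 2 point(s)
  x = 19: RHS = 12, y in [9, 14]  -> 2 point(s)
  x = 21: RHS = 0, y in [0]  -> 1 point(s)
Affine points: 23. Add the point at infinity: total = 24.

#E(F_23) = 24


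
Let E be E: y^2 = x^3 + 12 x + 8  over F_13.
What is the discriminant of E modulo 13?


4 a^3 + 27 b^2 = 4*12^3 + 27*8^2 = 6912 + 1728 = 8640
Delta = -16 * (8640) = -138240
Delta mod 13 = 2

Delta = 2 (mod 13)


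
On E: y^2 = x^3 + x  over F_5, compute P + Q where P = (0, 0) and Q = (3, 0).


P != Q, so use the chord formula.
s = (y2 - y1) / (x2 - x1) = (0) / (3) mod 5 = 0
x3 = s^2 - x1 - x2 mod 5 = 0^2 - 0 - 3 = 2
y3 = s (x1 - x3) - y1 mod 5 = 0 * (0 - 2) - 0 = 0

P + Q = (2, 0)


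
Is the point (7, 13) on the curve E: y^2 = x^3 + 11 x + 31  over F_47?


Check whether y^2 = x^3 + 11 x + 31 (mod 47) for (x, y) = (7, 13).
LHS: y^2 = 13^2 mod 47 = 28
RHS: x^3 + 11 x + 31 = 7^3 + 11*7 + 31 mod 47 = 28
LHS = RHS

Yes, on the curve


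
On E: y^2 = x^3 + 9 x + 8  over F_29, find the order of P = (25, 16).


Compute successive multiples of P until we hit O:
  1P = (25, 16)
  2P = (21, 2)
  3P = (17, 12)
  4P = (9, 21)
  5P = (19, 22)
  6P = (15, 3)
  7P = (2, 11)
  8P = (18, 12)
  ... (continuing to 27P)
  27P = O

ord(P) = 27


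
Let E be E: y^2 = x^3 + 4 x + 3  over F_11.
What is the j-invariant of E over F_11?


Delta = -16(4 a^3 + 27 b^2) mod 11 = 2
-1728 * (4 a)^3 = -1728 * (4*4)^3 mod 11 = 7
j = 7 * 2^(-1) mod 11 = 9

j = 9 (mod 11)


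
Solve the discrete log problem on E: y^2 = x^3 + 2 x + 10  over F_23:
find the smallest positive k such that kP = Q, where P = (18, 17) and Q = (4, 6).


Enumerate multiples of P until we hit Q = (4, 6):
  1P = (18, 17)
  2P = (13, 18)
  3P = (4, 17)
  4P = (1, 6)
  5P = (8, 3)
  6P = (10, 8)
  7P = (11, 11)
  8P = (6, 13)
  9P = (17, 14)
  10P = (20, 0)
  11P = (17, 9)
  12P = (6, 10)
  13P = (11, 12)
  14P = (10, 15)
  15P = (8, 20)
  16P = (1, 17)
  17P = (4, 6)
Match found at i = 17.

k = 17


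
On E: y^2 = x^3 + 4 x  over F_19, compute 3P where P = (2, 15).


k = 3 = 11_2 (binary, LSB first: 11)
Double-and-add from P = (2, 15):
  bit 0 = 1: acc = O + (2, 15) = (2, 15)
  bit 1 = 1: acc = (2, 15) + (0, 0) = (2, 4)

3P = (2, 4)


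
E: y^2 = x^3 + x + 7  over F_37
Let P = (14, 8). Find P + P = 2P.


Doubling: s = (3 x1^2 + a) / (2 y1)
s = (3*14^2 + 1) / (2*8) mod 37 = 16
x3 = s^2 - 2 x1 mod 37 = 16^2 - 2*14 = 6
y3 = s (x1 - x3) - y1 mod 37 = 16 * (14 - 6) - 8 = 9

2P = (6, 9)


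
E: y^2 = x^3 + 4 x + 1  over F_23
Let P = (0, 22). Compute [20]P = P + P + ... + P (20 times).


k = 20 = 10100_2 (binary, LSB first: 00101)
Double-and-add from P = (0, 22):
  bit 0 = 0: acc unchanged = O
  bit 1 = 0: acc unchanged = O
  bit 2 = 1: acc = O + (10, 12) = (10, 12)
  bit 3 = 0: acc unchanged = (10, 12)
  bit 4 = 1: acc = (10, 12) + (19, 17) = (21, 10)

20P = (21, 10)


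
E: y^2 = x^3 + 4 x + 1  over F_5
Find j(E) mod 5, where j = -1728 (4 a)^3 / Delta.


Delta = -16(4 a^3 + 27 b^2) mod 5 = 2
-1728 * (4 a)^3 = -1728 * (4*4)^3 mod 5 = 2
j = 2 * 2^(-1) mod 5 = 1

j = 1 (mod 5)


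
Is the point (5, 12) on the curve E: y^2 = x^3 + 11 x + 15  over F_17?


Check whether y^2 = x^3 + 11 x + 15 (mod 17) for (x, y) = (5, 12).
LHS: y^2 = 12^2 mod 17 = 8
RHS: x^3 + 11 x + 15 = 5^3 + 11*5 + 15 mod 17 = 8
LHS = RHS

Yes, on the curve


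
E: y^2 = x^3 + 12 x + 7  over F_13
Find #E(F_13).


For each x in F_13, count y with y^2 = x^3 + 12 x + 7 mod 13:
  x = 2: RHS = 0, y in [0]  -> 1 point(s)
  x = 5: RHS = 10, y in [6, 7]  -> 2 point(s)
  x = 6: RHS = 9, y in [3, 10]  -> 2 point(s)
  x = 8: RHS = 4, y in [2, 11]  -> 2 point(s)
  x = 9: RHS = 12, y in [5, 8]  -> 2 point(s)
  x = 10: RHS = 9, y in [3, 10]  -> 2 point(s)
  x = 11: RHS = 1, y in [1, 12]  -> 2 point(s)
Affine points: 13. Add the point at infinity: total = 14.

#E(F_13) = 14


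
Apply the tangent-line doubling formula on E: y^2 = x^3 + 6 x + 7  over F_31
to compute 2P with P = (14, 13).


Doubling: s = (3 x1^2 + a) / (2 y1)
s = (3*14^2 + 6) / (2*13) mod 31 = 30
x3 = s^2 - 2 x1 mod 31 = 30^2 - 2*14 = 4
y3 = s (x1 - x3) - y1 mod 31 = 30 * (14 - 4) - 13 = 8

2P = (4, 8)


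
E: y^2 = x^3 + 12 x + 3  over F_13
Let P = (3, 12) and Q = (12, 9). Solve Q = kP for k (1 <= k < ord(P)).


Enumerate multiples of P until we hit Q = (12, 9):
  1P = (3, 12)
  2P = (7, 1)
  3P = (0, 9)
  4P = (11, 6)
  5P = (2, 10)
  6P = (12, 9)
Match found at i = 6.

k = 6


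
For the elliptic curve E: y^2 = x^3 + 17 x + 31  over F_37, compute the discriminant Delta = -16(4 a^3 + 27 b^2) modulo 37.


4 a^3 + 27 b^2 = 4*17^3 + 27*31^2 = 19652 + 25947 = 45599
Delta = -16 * (45599) = -729584
Delta mod 37 = 19

Delta = 19 (mod 37)


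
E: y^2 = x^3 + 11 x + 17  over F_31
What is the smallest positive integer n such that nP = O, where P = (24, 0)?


Compute successive multiples of P until we hit O:
  1P = (24, 0)
  2P = O

ord(P) = 2


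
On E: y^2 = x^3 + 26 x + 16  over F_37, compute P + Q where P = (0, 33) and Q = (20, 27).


P != Q, so use the chord formula.
s = (y2 - y1) / (x2 - x1) = (31) / (20) mod 37 = 33
x3 = s^2 - x1 - x2 mod 37 = 33^2 - 0 - 20 = 33
y3 = s (x1 - x3) - y1 mod 37 = 33 * (0 - 33) - 33 = 25

P + Q = (33, 25)


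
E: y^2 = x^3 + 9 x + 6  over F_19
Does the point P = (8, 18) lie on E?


Check whether y^2 = x^3 + 9 x + 6 (mod 19) for (x, y) = (8, 18).
LHS: y^2 = 18^2 mod 19 = 1
RHS: x^3 + 9 x + 6 = 8^3 + 9*8 + 6 mod 19 = 1
LHS = RHS

Yes, on the curve


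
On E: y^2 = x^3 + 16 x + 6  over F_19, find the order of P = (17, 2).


Compute successive multiples of P until we hit O:
  1P = (17, 2)
  2P = (15, 12)
  3P = (12, 11)
  4P = (13, 6)
  5P = (9, 9)
  6P = (0, 14)
  7P = (0, 5)
  8P = (9, 10)
  ... (continuing to 13P)
  13P = O

ord(P) = 13


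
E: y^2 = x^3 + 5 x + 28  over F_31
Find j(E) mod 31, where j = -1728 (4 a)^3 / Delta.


Delta = -16(4 a^3 + 27 b^2) mod 31 = 16
-1728 * (4 a)^3 = -1728 * (4*5)^3 mod 31 = 16
j = 16 * 16^(-1) mod 31 = 1

j = 1 (mod 31)


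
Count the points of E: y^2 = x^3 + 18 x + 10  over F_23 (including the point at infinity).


For each x in F_23, count y with y^2 = x^3 + 18 x + 10 mod 23:
  x = 1: RHS = 6, y in [11, 12]  -> 2 point(s)
  x = 2: RHS = 8, y in [10, 13]  -> 2 point(s)
  x = 4: RHS = 8, y in [10, 13]  -> 2 point(s)
  x = 5: RHS = 18, y in [8, 15]  -> 2 point(s)
  x = 6: RHS = 12, y in [9, 14]  -> 2 point(s)
  x = 9: RHS = 4, y in [2, 21]  -> 2 point(s)
  x = 13: RHS = 3, y in [7, 16]  -> 2 point(s)
  x = 14: RHS = 16, y in [4, 19]  -> 2 point(s)
  x = 16: RHS = 1, y in [1, 22]  -> 2 point(s)
  x = 17: RHS = 8, y in [10, 13]  -> 2 point(s)
  x = 18: RHS = 2, y in [5, 18]  -> 2 point(s)
  x = 19: RHS = 12, y in [9, 14]  -> 2 point(s)
  x = 21: RHS = 12, y in [9, 14]  -> 2 point(s)
Affine points: 26. Add the point at infinity: total = 27.

#E(F_23) = 27


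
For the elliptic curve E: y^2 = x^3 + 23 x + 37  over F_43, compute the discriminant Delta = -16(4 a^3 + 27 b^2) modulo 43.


4 a^3 + 27 b^2 = 4*23^3 + 27*37^2 = 48668 + 36963 = 85631
Delta = -16 * (85631) = -1370096
Delta mod 43 = 13

Delta = 13 (mod 43)


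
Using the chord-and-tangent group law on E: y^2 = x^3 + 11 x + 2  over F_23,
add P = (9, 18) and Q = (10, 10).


P != Q, so use the chord formula.
s = (y2 - y1) / (x2 - x1) = (15) / (1) mod 23 = 15
x3 = s^2 - x1 - x2 mod 23 = 15^2 - 9 - 10 = 22
y3 = s (x1 - x3) - y1 mod 23 = 15 * (9 - 22) - 18 = 17

P + Q = (22, 17)


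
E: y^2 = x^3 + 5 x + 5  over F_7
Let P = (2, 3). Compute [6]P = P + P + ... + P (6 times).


k = 6 = 110_2 (binary, LSB first: 011)
Double-and-add from P = (2, 3):
  bit 0 = 0: acc unchanged = O
  bit 1 = 1: acc = O + (5, 6) = (5, 6)
  bit 2 = 1: acc = (5, 6) + (1, 2) = (2, 4)

6P = (2, 4)


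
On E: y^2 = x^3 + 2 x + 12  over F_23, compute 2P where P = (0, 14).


Doubling: s = (3 x1^2 + a) / (2 y1)
s = (3*0^2 + 2) / (2*14) mod 23 = 5
x3 = s^2 - 2 x1 mod 23 = 5^2 - 2*0 = 2
y3 = s (x1 - x3) - y1 mod 23 = 5 * (0 - 2) - 14 = 22

2P = (2, 22)


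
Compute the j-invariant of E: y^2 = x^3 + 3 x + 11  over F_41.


Delta = -16(4 a^3 + 27 b^2) mod 41 = 38
-1728 * (4 a)^3 = -1728 * (4*3)^3 mod 41 = 5
j = 5 * 38^(-1) mod 41 = 12

j = 12 (mod 41)


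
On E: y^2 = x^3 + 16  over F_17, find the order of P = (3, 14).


Compute successive multiples of P until we hit O:
  1P = (3, 14)
  2P = (10, 9)
  3P = (0, 13)
  4P = (16, 10)
  5P = (16, 7)
  6P = (0, 4)
  7P = (10, 8)
  8P = (3, 3)
  ... (continuing to 9P)
  9P = O

ord(P) = 9


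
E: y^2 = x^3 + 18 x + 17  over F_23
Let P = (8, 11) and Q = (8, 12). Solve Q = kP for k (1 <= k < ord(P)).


Enumerate multiples of P until we hit Q = (8, 12):
  1P = (8, 11)
  2P = (16, 13)
  3P = (12, 11)
  4P = (3, 12)
  5P = (1, 6)
  6P = (7, 16)
  7P = (10, 22)
  8P = (18, 3)
  9P = (5, 5)
  10P = (14, 0)
  11P = (5, 18)
  12P = (18, 20)
  13P = (10, 1)
  14P = (7, 7)
  15P = (1, 17)
  16P = (3, 11)
  17P = (12, 12)
  18P = (16, 10)
  19P = (8, 12)
Match found at i = 19.

k = 19


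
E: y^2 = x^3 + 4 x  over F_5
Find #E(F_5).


For each x in F_5, count y with y^2 = x^3 + 4 x + 0 mod 5:
  x = 0: RHS = 0, y in [0]  -> 1 point(s)
  x = 1: RHS = 0, y in [0]  -> 1 point(s)
  x = 2: RHS = 1, y in [1, 4]  -> 2 point(s)
  x = 3: RHS = 4, y in [2, 3]  -> 2 point(s)
  x = 4: RHS = 0, y in [0]  -> 1 point(s)
Affine points: 7. Add the point at infinity: total = 8.

#E(F_5) = 8


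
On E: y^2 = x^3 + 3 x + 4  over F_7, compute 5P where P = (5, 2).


k = 5 = 101_2 (binary, LSB first: 101)
Double-and-add from P = (5, 2):
  bit 0 = 1: acc = O + (5, 2) = (5, 2)
  bit 1 = 0: acc unchanged = (5, 2)
  bit 2 = 1: acc = (5, 2) + (0, 5) = (6, 0)

5P = (6, 0)


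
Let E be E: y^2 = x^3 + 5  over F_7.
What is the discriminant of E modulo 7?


4 a^3 + 27 b^2 = 4*0^3 + 27*5^2 = 0 + 675 = 675
Delta = -16 * (675) = -10800
Delta mod 7 = 1

Delta = 1 (mod 7)


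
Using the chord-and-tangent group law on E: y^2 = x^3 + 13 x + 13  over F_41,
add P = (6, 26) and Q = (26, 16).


P != Q, so use the chord formula.
s = (y2 - y1) / (x2 - x1) = (31) / (20) mod 41 = 20
x3 = s^2 - x1 - x2 mod 41 = 20^2 - 6 - 26 = 40
y3 = s (x1 - x3) - y1 mod 41 = 20 * (6 - 40) - 26 = 32

P + Q = (40, 32)


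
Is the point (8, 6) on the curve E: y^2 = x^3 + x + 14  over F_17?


Check whether y^2 = x^3 + 1 x + 14 (mod 17) for (x, y) = (8, 6).
LHS: y^2 = 6^2 mod 17 = 2
RHS: x^3 + 1 x + 14 = 8^3 + 1*8 + 14 mod 17 = 7
LHS != RHS

No, not on the curve


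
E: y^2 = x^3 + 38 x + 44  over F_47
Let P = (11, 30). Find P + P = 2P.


Doubling: s = (3 x1^2 + a) / (2 y1)
s = (3*11^2 + 38) / (2*30) mod 47 = 20
x3 = s^2 - 2 x1 mod 47 = 20^2 - 2*11 = 2
y3 = s (x1 - x3) - y1 mod 47 = 20 * (11 - 2) - 30 = 9

2P = (2, 9)


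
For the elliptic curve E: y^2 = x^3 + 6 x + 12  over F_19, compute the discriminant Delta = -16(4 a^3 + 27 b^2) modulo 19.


4 a^3 + 27 b^2 = 4*6^3 + 27*12^2 = 864 + 3888 = 4752
Delta = -16 * (4752) = -76032
Delta mod 19 = 6

Delta = 6 (mod 19)


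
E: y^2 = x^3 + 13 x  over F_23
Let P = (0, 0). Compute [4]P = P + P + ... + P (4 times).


k = 4 = 100_2 (binary, LSB first: 001)
Double-and-add from P = (0, 0):
  bit 0 = 0: acc unchanged = O
  bit 1 = 0: acc unchanged = O
  bit 2 = 1: acc = O + O = O

4P = O


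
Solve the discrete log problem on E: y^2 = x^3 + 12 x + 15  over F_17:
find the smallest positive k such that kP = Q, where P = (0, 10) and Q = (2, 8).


Enumerate multiples of P until we hit Q = (2, 8):
  1P = (0, 10)
  2P = (16, 11)
  3P = (2, 9)
  4P = (11, 4)
  5P = (7, 0)
  6P = (11, 13)
  7P = (2, 8)
Match found at i = 7.

k = 7


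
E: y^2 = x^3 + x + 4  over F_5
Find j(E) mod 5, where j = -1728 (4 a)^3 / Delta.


Delta = -16(4 a^3 + 27 b^2) mod 5 = 4
-1728 * (4 a)^3 = -1728 * (4*1)^3 mod 5 = 3
j = 3 * 4^(-1) mod 5 = 2

j = 2 (mod 5)


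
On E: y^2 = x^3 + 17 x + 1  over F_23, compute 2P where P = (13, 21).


Doubling: s = (3 x1^2 + a) / (2 y1)
s = (3*13^2 + 17) / (2*21) mod 23 = 7
x3 = s^2 - 2 x1 mod 23 = 7^2 - 2*13 = 0
y3 = s (x1 - x3) - y1 mod 23 = 7 * (13 - 0) - 21 = 1

2P = (0, 1)


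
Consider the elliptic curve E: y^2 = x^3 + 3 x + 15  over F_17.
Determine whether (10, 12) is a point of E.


Check whether y^2 = x^3 + 3 x + 15 (mod 17) for (x, y) = (10, 12).
LHS: y^2 = 12^2 mod 17 = 8
RHS: x^3 + 3 x + 15 = 10^3 + 3*10 + 15 mod 17 = 8
LHS = RHS

Yes, on the curve


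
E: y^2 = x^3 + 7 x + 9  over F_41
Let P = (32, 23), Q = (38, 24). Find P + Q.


P != Q, so use the chord formula.
s = (y2 - y1) / (x2 - x1) = (1) / (6) mod 41 = 7
x3 = s^2 - x1 - x2 mod 41 = 7^2 - 32 - 38 = 20
y3 = s (x1 - x3) - y1 mod 41 = 7 * (32 - 20) - 23 = 20

P + Q = (20, 20)


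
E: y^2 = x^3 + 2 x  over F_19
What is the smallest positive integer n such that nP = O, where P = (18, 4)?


Compute successive multiples of P until we hit O:
  1P = (18, 4)
  2P = (11, 17)
  3P = (14, 13)
  4P = (17, 8)
  5P = (0, 0)
  6P = (17, 11)
  7P = (14, 6)
  8P = (11, 2)
  ... (continuing to 10P)
  10P = O

ord(P) = 10


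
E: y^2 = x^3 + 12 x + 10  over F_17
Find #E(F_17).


For each x in F_17, count y with y^2 = x^3 + 12 x + 10 mod 17:
  x = 2: RHS = 8, y in [5, 12]  -> 2 point(s)
  x = 5: RHS = 8, y in [5, 12]  -> 2 point(s)
  x = 6: RHS = 9, y in [3, 14]  -> 2 point(s)
  x = 10: RHS = 8, y in [5, 12]  -> 2 point(s)
  x = 13: RHS = 0, y in [0]  -> 1 point(s)
  x = 14: RHS = 15, y in [7, 10]  -> 2 point(s)
Affine points: 11. Add the point at infinity: total = 12.

#E(F_17) = 12


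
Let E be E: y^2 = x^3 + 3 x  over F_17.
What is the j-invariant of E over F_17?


Delta = -16(4 a^3 + 27 b^2) mod 17 = 6
-1728 * (4 a)^3 = -1728 * (4*3)^3 mod 17 = 15
j = 15 * 6^(-1) mod 17 = 11

j = 11 (mod 17)


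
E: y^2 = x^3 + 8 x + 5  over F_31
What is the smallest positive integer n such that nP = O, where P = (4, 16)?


Compute successive multiples of P until we hit O:
  1P = (4, 16)
  2P = (28, 4)
  3P = (7, 1)
  4P = (14, 3)
  5P = (15, 20)
  6P = (17, 30)
  7P = (24, 3)
  8P = (19, 17)
  ... (continuing to 18P)
  18P = O

ord(P) = 18


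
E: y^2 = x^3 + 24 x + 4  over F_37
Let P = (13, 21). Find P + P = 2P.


Doubling: s = (3 x1^2 + a) / (2 y1)
s = (3*13^2 + 24) / (2*21) mod 37 = 10
x3 = s^2 - 2 x1 mod 37 = 10^2 - 2*13 = 0
y3 = s (x1 - x3) - y1 mod 37 = 10 * (13 - 0) - 21 = 35

2P = (0, 35)


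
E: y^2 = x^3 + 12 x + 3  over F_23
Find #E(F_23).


For each x in F_23, count y with y^2 = x^3 + 12 x + 3 mod 23:
  x = 0: RHS = 3, y in [7, 16]  -> 2 point(s)
  x = 1: RHS = 16, y in [4, 19]  -> 2 point(s)
  x = 2: RHS = 12, y in [9, 14]  -> 2 point(s)
  x = 4: RHS = 0, y in [0]  -> 1 point(s)
  x = 5: RHS = 4, y in [2, 21]  -> 2 point(s)
  x = 7: RHS = 16, y in [4, 19]  -> 2 point(s)
  x = 8: RHS = 13, y in [6, 17]  -> 2 point(s)
  x = 9: RHS = 12, y in [9, 14]  -> 2 point(s)
  x = 12: RHS = 12, y in [9, 14]  -> 2 point(s)
  x = 15: RHS = 16, y in [4, 19]  -> 2 point(s)
  x = 16: RHS = 13, y in [6, 17]  -> 2 point(s)
  x = 18: RHS = 2, y in [5, 18]  -> 2 point(s)
  x = 19: RHS = 6, y in [11, 12]  -> 2 point(s)
  x = 20: RHS = 9, y in [3, 20]  -> 2 point(s)
  x = 22: RHS = 13, y in [6, 17]  -> 2 point(s)
Affine points: 29. Add the point at infinity: total = 30.

#E(F_23) = 30


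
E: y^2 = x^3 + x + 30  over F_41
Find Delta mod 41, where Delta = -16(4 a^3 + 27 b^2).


4 a^3 + 27 b^2 = 4*1^3 + 27*30^2 = 4 + 24300 = 24304
Delta = -16 * (24304) = -388864
Delta mod 41 = 21

Delta = 21 (mod 41)


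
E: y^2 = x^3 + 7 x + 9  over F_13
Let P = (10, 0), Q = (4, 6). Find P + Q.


P != Q, so use the chord formula.
s = (y2 - y1) / (x2 - x1) = (6) / (7) mod 13 = 12
x3 = s^2 - x1 - x2 mod 13 = 12^2 - 10 - 4 = 0
y3 = s (x1 - x3) - y1 mod 13 = 12 * (10 - 0) - 0 = 3

P + Q = (0, 3)


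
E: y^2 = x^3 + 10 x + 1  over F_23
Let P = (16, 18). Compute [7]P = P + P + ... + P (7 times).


k = 7 = 111_2 (binary, LSB first: 111)
Double-and-add from P = (16, 18):
  bit 0 = 1: acc = O + (16, 18) = (16, 18)
  bit 1 = 1: acc = (16, 18) + (16, 5) = O
  bit 2 = 1: acc = O + (16, 18) = (16, 18)

7P = (16, 18)


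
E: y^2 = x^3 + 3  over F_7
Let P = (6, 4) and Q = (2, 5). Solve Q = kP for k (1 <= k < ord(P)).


Enumerate multiples of P until we hit Q = (2, 5):
  1P = (6, 4)
  2P = (4, 2)
  3P = (5, 4)
  4P = (3, 3)
  5P = (2, 2)
  6P = (1, 2)
  7P = (1, 5)
  8P = (2, 5)
Match found at i = 8.

k = 8


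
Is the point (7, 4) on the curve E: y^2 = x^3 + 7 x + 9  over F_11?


Check whether y^2 = x^3 + 7 x + 9 (mod 11) for (x, y) = (7, 4).
LHS: y^2 = 4^2 mod 11 = 5
RHS: x^3 + 7 x + 9 = 7^3 + 7*7 + 9 mod 11 = 5
LHS = RHS

Yes, on the curve


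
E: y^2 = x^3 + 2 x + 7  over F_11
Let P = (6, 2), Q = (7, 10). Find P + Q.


P != Q, so use the chord formula.
s = (y2 - y1) / (x2 - x1) = (8) / (1) mod 11 = 8
x3 = s^2 - x1 - x2 mod 11 = 8^2 - 6 - 7 = 7
y3 = s (x1 - x3) - y1 mod 11 = 8 * (6 - 7) - 2 = 1

P + Q = (7, 1)


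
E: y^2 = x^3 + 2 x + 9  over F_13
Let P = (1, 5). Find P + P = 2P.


Doubling: s = (3 x1^2 + a) / (2 y1)
s = (3*1^2 + 2) / (2*5) mod 13 = 7
x3 = s^2 - 2 x1 mod 13 = 7^2 - 2*1 = 8
y3 = s (x1 - x3) - y1 mod 13 = 7 * (1 - 8) - 5 = 11

2P = (8, 11)


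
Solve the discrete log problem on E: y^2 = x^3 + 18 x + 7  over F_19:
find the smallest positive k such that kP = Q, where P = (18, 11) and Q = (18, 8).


Enumerate multiples of P until we hit Q = (18, 8):
  1P = (18, 11)
  2P = (13, 5)
  3P = (13, 14)
  4P = (18, 8)
Match found at i = 4.

k = 4


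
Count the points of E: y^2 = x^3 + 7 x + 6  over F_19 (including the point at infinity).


For each x in F_19, count y with y^2 = x^3 + 7 x + 6 mod 19:
  x = 0: RHS = 6, y in [5, 14]  -> 2 point(s)
  x = 2: RHS = 9, y in [3, 16]  -> 2 point(s)
  x = 3: RHS = 16, y in [4, 15]  -> 2 point(s)
  x = 6: RHS = 17, y in [6, 13]  -> 2 point(s)
  x = 8: RHS = 4, y in [2, 17]  -> 2 point(s)
  x = 9: RHS = 0, y in [0]  -> 1 point(s)
  x = 14: RHS = 17, y in [6, 13]  -> 2 point(s)
  x = 15: RHS = 9, y in [3, 16]  -> 2 point(s)
  x = 18: RHS = 17, y in [6, 13]  -> 2 point(s)
Affine points: 17. Add the point at infinity: total = 18.

#E(F_19) = 18


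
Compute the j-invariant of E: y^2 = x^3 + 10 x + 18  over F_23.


Delta = -16(4 a^3 + 27 b^2) mod 23 = 19
-1728 * (4 a)^3 = -1728 * (4*10)^3 mod 23 = 4
j = 4 * 19^(-1) mod 23 = 22

j = 22 (mod 23)


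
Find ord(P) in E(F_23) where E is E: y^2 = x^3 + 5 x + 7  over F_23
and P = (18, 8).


Compute successive multiples of P until we hit O:
  1P = (18, 8)
  2P = (12, 22)
  3P = (1, 6)
  4P = (22, 1)
  5P = (22, 22)
  6P = (1, 17)
  7P = (12, 1)
  8P = (18, 15)
  ... (continuing to 9P)
  9P = O

ord(P) = 9


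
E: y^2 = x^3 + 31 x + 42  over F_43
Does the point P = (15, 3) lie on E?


Check whether y^2 = x^3 + 31 x + 42 (mod 43) for (x, y) = (15, 3).
LHS: y^2 = 3^2 mod 43 = 9
RHS: x^3 + 31 x + 42 = 15^3 + 31*15 + 42 mod 43 = 12
LHS != RHS

No, not on the curve


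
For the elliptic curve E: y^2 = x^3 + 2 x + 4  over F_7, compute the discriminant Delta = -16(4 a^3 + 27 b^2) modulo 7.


4 a^3 + 27 b^2 = 4*2^3 + 27*4^2 = 32 + 432 = 464
Delta = -16 * (464) = -7424
Delta mod 7 = 3

Delta = 3 (mod 7)


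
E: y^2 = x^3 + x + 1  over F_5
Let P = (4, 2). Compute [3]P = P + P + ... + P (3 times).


k = 3 = 11_2 (binary, LSB first: 11)
Double-and-add from P = (4, 2):
  bit 0 = 1: acc = O + (4, 2) = (4, 2)
  bit 1 = 1: acc = (4, 2) + (3, 4) = (2, 4)

3P = (2, 4)


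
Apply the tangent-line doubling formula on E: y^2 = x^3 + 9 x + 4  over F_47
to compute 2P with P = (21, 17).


Doubling: s = (3 x1^2 + a) / (2 y1)
s = (3*21^2 + 9) / (2*17) mod 47 = 6
x3 = s^2 - 2 x1 mod 47 = 6^2 - 2*21 = 41
y3 = s (x1 - x3) - y1 mod 47 = 6 * (21 - 41) - 17 = 4

2P = (41, 4)


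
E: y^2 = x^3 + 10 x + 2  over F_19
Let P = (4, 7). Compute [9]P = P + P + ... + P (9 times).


k = 9 = 1001_2 (binary, LSB first: 1001)
Double-and-add from P = (4, 7):
  bit 0 = 1: acc = O + (4, 7) = (4, 7)
  bit 1 = 0: acc unchanged = (4, 7)
  bit 2 = 0: acc unchanged = (4, 7)
  bit 3 = 1: acc = (4, 7) + (7, 4) = (9, 17)

9P = (9, 17)


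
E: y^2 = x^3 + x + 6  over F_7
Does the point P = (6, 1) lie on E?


Check whether y^2 = x^3 + 1 x + 6 (mod 7) for (x, y) = (6, 1).
LHS: y^2 = 1^2 mod 7 = 1
RHS: x^3 + 1 x + 6 = 6^3 + 1*6 + 6 mod 7 = 4
LHS != RHS

No, not on the curve


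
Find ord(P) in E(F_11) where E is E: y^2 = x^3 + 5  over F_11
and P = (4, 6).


Compute successive multiples of P until we hit O:
  1P = (4, 6)
  2P = (8, 0)
  3P = (4, 5)
  4P = O

ord(P) = 4


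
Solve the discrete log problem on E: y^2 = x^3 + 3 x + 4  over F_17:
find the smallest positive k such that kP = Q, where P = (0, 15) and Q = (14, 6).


Enumerate multiples of P until we hit Q = (14, 6):
  1P = (0, 15)
  2P = (8, 8)
  3P = (1, 5)
  4P = (14, 6)
Match found at i = 4.

k = 4


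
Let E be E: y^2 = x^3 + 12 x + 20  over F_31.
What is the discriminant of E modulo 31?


4 a^3 + 27 b^2 = 4*12^3 + 27*20^2 = 6912 + 10800 = 17712
Delta = -16 * (17712) = -283392
Delta mod 31 = 10

Delta = 10 (mod 31)


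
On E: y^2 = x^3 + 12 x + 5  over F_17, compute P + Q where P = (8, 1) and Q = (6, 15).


P != Q, so use the chord formula.
s = (y2 - y1) / (x2 - x1) = (14) / (15) mod 17 = 10
x3 = s^2 - x1 - x2 mod 17 = 10^2 - 8 - 6 = 1
y3 = s (x1 - x3) - y1 mod 17 = 10 * (8 - 1) - 1 = 1

P + Q = (1, 1)


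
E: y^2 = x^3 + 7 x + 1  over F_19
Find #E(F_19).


For each x in F_19, count y with y^2 = x^3 + 7 x + 1 mod 19:
  x = 0: RHS = 1, y in [1, 18]  -> 2 point(s)
  x = 1: RHS = 9, y in [3, 16]  -> 2 point(s)
  x = 2: RHS = 4, y in [2, 17]  -> 2 point(s)
  x = 3: RHS = 11, y in [7, 12]  -> 2 point(s)
  x = 4: RHS = 17, y in [6, 13]  -> 2 point(s)
  x = 5: RHS = 9, y in [3, 16]  -> 2 point(s)
  x = 10: RHS = 7, y in [8, 11]  -> 2 point(s)
  x = 13: RHS = 9, y in [3, 16]  -> 2 point(s)
  x = 15: RHS = 4, y in [2, 17]  -> 2 point(s)
  x = 17: RHS = 17, y in [6, 13]  -> 2 point(s)
Affine points: 20. Add the point at infinity: total = 21.

#E(F_19) = 21


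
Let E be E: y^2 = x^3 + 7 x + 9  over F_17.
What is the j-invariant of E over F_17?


Delta = -16(4 a^3 + 27 b^2) mod 17 = 6
-1728 * (4 a)^3 = -1728 * (4*7)^3 mod 17 = 13
j = 13 * 6^(-1) mod 17 = 5

j = 5 (mod 17)


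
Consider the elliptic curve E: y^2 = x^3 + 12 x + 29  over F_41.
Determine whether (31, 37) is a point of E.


Check whether y^2 = x^3 + 12 x + 29 (mod 41) for (x, y) = (31, 37).
LHS: y^2 = 37^2 mod 41 = 16
RHS: x^3 + 12 x + 29 = 31^3 + 12*31 + 29 mod 41 = 16
LHS = RHS

Yes, on the curve


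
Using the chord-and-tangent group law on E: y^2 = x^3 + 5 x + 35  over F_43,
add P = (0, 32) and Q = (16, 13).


P != Q, so use the chord formula.
s = (y2 - y1) / (x2 - x1) = (24) / (16) mod 43 = 23
x3 = s^2 - x1 - x2 mod 43 = 23^2 - 0 - 16 = 40
y3 = s (x1 - x3) - y1 mod 43 = 23 * (0 - 40) - 32 = 37

P + Q = (40, 37)


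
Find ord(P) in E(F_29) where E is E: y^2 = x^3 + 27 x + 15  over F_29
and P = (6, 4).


Compute successive multiples of P until we hit O:
  1P = (6, 4)
  2P = (24, 4)
  3P = (28, 25)
  4P = (4, 19)
  5P = (10, 26)
  6P = (7, 5)
  7P = (17, 14)
  8P = (26, 20)
  ... (continuing to 28P)
  28P = O

ord(P) = 28


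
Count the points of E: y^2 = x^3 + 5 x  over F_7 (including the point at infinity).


For each x in F_7, count y with y^2 = x^3 + 5 x + 0 mod 7:
  x = 0: RHS = 0, y in [0]  -> 1 point(s)
  x = 2: RHS = 4, y in [2, 5]  -> 2 point(s)
  x = 3: RHS = 0, y in [0]  -> 1 point(s)
  x = 4: RHS = 0, y in [0]  -> 1 point(s)
  x = 6: RHS = 1, y in [1, 6]  -> 2 point(s)
Affine points: 7. Add the point at infinity: total = 8.

#E(F_7) = 8


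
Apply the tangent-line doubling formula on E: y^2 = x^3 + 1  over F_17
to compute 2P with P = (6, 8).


Doubling: s = (3 x1^2 + a) / (2 y1)
s = (3*6^2 + 0) / (2*8) mod 17 = 11
x3 = s^2 - 2 x1 mod 17 = 11^2 - 2*6 = 7
y3 = s (x1 - x3) - y1 mod 17 = 11 * (6 - 7) - 8 = 15

2P = (7, 15)


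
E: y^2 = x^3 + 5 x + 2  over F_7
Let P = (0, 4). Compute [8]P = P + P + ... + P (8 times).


k = 8 = 1000_2 (binary, LSB first: 0001)
Double-and-add from P = (0, 4):
  bit 0 = 0: acc unchanged = O
  bit 1 = 0: acc unchanged = O
  bit 2 = 0: acc unchanged = O
  bit 3 = 1: acc = O + (0, 3) = (0, 3)

8P = (0, 3)


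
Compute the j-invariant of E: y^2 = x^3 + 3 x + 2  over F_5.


Delta = -16(4 a^3 + 27 b^2) mod 5 = 4
-1728 * (4 a)^3 = -1728 * (4*3)^3 mod 5 = 1
j = 1 * 4^(-1) mod 5 = 4

j = 4 (mod 5)


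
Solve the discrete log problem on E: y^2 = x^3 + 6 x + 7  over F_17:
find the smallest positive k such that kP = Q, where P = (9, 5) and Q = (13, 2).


Enumerate multiples of P until we hit Q = (13, 2):
  1P = (9, 5)
  2P = (15, 2)
  3P = (6, 2)
  4P = (3, 1)
  5P = (13, 15)
  6P = (14, 8)
  7P = (10, 8)
  8P = (7, 1)
  9P = (5, 3)
  10P = (16, 0)
  11P = (5, 14)
  12P = (7, 16)
  13P = (10, 9)
  14P = (14, 9)
  15P = (13, 2)
Match found at i = 15.

k = 15


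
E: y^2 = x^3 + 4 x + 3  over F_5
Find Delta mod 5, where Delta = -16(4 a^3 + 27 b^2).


4 a^3 + 27 b^2 = 4*4^3 + 27*3^2 = 256 + 243 = 499
Delta = -16 * (499) = -7984
Delta mod 5 = 1

Delta = 1 (mod 5)


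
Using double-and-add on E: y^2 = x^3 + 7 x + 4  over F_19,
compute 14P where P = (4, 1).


k = 14 = 1110_2 (binary, LSB first: 0111)
Double-and-add from P = (4, 1):
  bit 0 = 0: acc unchanged = O
  bit 1 = 1: acc = O + (12, 7) = (12, 7)
  bit 2 = 1: acc = (12, 7) + (2, 8) = (9, 6)
  bit 3 = 1: acc = (9, 6) + (15, 11) = (11, 5)

14P = (11, 5)


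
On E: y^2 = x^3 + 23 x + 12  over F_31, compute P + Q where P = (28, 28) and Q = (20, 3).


P != Q, so use the chord formula.
s = (y2 - y1) / (x2 - x1) = (6) / (23) mod 31 = 7
x3 = s^2 - x1 - x2 mod 31 = 7^2 - 28 - 20 = 1
y3 = s (x1 - x3) - y1 mod 31 = 7 * (28 - 1) - 28 = 6

P + Q = (1, 6)


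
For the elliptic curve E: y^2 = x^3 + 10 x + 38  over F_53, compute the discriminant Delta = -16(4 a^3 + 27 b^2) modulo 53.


4 a^3 + 27 b^2 = 4*10^3 + 27*38^2 = 4000 + 38988 = 42988
Delta = -16 * (42988) = -687808
Delta mod 53 = 26

Delta = 26 (mod 53)


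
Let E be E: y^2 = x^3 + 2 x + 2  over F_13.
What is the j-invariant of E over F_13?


Delta = -16(4 a^3 + 27 b^2) mod 13 = 9
-1728 * (4 a)^3 = -1728 * (4*2)^3 mod 13 = 5
j = 5 * 9^(-1) mod 13 = 2

j = 2 (mod 13)


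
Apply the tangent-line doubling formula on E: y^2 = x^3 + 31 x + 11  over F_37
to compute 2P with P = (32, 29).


Doubling: s = (3 x1^2 + a) / (2 y1)
s = (3*32^2 + 31) / (2*29) mod 37 = 35
x3 = s^2 - 2 x1 mod 37 = 35^2 - 2*32 = 14
y3 = s (x1 - x3) - y1 mod 37 = 35 * (32 - 14) - 29 = 9

2P = (14, 9)


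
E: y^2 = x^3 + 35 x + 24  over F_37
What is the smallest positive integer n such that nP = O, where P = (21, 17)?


Compute successive multiples of P until we hit O:
  1P = (21, 17)
  2P = (29, 3)
  3P = (34, 15)
  4P = (28, 4)
  5P = (36, 32)
  6P = (18, 23)
  7P = (2, 19)
  8P = (30, 19)
  ... (continuing to 34P)
  34P = O

ord(P) = 34


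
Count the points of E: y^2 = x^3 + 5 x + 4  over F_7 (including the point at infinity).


For each x in F_7, count y with y^2 = x^3 + 5 x + 4 mod 7:
  x = 0: RHS = 4, y in [2, 5]  -> 2 point(s)
  x = 2: RHS = 1, y in [1, 6]  -> 2 point(s)
  x = 3: RHS = 4, y in [2, 5]  -> 2 point(s)
  x = 4: RHS = 4, y in [2, 5]  -> 2 point(s)
  x = 5: RHS = 0, y in [0]  -> 1 point(s)
Affine points: 9. Add the point at infinity: total = 10.

#E(F_7) = 10


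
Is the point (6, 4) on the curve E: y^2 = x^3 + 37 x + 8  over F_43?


Check whether y^2 = x^3 + 37 x + 8 (mod 43) for (x, y) = (6, 4).
LHS: y^2 = 4^2 mod 43 = 16
RHS: x^3 + 37 x + 8 = 6^3 + 37*6 + 8 mod 43 = 16
LHS = RHS

Yes, on the curve


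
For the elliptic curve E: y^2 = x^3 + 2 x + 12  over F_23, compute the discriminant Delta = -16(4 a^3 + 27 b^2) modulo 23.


4 a^3 + 27 b^2 = 4*2^3 + 27*12^2 = 32 + 3888 = 3920
Delta = -16 * (3920) = -62720
Delta mod 23 = 1

Delta = 1 (mod 23)


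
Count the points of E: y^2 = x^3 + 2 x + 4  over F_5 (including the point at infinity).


For each x in F_5, count y with y^2 = x^3 + 2 x + 4 mod 5:
  x = 0: RHS = 4, y in [2, 3]  -> 2 point(s)
  x = 2: RHS = 1, y in [1, 4]  -> 2 point(s)
  x = 4: RHS = 1, y in [1, 4]  -> 2 point(s)
Affine points: 6. Add the point at infinity: total = 7.

#E(F_5) = 7


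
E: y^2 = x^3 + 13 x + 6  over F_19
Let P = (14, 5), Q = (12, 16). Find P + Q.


P != Q, so use the chord formula.
s = (y2 - y1) / (x2 - x1) = (11) / (17) mod 19 = 4
x3 = s^2 - x1 - x2 mod 19 = 4^2 - 14 - 12 = 9
y3 = s (x1 - x3) - y1 mod 19 = 4 * (14 - 9) - 5 = 15

P + Q = (9, 15)


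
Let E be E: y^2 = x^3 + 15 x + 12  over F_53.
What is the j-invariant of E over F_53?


Delta = -16(4 a^3 + 27 b^2) mod 53 = 42
-1728 * (4 a)^3 = -1728 * (4*15)^3 mod 53 = 48
j = 48 * 42^(-1) mod 53 = 39

j = 39 (mod 53)


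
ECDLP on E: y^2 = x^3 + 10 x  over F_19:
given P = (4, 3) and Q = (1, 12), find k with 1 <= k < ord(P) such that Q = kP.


Enumerate multiples of P until we hit Q = (1, 12):
  1P = (4, 3)
  2P = (1, 7)
  3P = (1, 12)
Match found at i = 3.

k = 3


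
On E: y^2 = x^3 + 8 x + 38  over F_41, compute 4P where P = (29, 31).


k = 4 = 100_2 (binary, LSB first: 001)
Double-and-add from P = (29, 31):
  bit 0 = 0: acc unchanged = O
  bit 1 = 0: acc unchanged = O
  bit 2 = 1: acc = O + (13, 24) = (13, 24)

4P = (13, 24)


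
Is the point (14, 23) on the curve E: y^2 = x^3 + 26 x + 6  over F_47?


Check whether y^2 = x^3 + 26 x + 6 (mod 47) for (x, y) = (14, 23).
LHS: y^2 = 23^2 mod 47 = 12
RHS: x^3 + 26 x + 6 = 14^3 + 26*14 + 6 mod 47 = 12
LHS = RHS

Yes, on the curve
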